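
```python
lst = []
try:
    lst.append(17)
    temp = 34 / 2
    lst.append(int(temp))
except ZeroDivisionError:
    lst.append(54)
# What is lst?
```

Step-by-step execution trace:
1. try: `lst.append(17)` → lst = [17].
2. `temp = 34 / 2` → temp = 17.0. No exception raised.
3. `lst.append(int(temp))` → lst = [17, 17].
4. `except ZeroDivisionError` is skipped (no exception was raised).
Result: [17, 17]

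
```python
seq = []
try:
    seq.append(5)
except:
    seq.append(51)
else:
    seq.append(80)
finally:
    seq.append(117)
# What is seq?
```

Step-by-step execution trace:
1. try: `seq.append(5)` → seq = [5]. No exception raised.
2. `except` is skipped.
3. `else` runs: `seq.append(80)` → seq = [5, 80].
4. `finally` always runs: `seq.append(117)` → seq = [5, 80, 117].
Result: [5, 80, 117]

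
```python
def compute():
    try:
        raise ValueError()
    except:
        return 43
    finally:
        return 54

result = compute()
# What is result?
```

Step-by-step execution trace:
1. `compute()` enters try: `raise ValueError()` raises ValueError.
2. bare `except` matches → `return 43` sets pending return value 43.
3. Before returning, `finally: return 54` runs and overrides the pending return.
4. compute() returns 54 → result = 54.
Result: 54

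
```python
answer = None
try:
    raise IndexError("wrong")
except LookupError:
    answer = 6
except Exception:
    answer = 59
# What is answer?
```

Step-by-step execution trace:
1. `raise IndexError(...)` raises IndexError.
2. `except LookupError` matches (IndexError is a subclass of LookupError) → answer = 6.
3. `except Exception` is not reached.
Result: 6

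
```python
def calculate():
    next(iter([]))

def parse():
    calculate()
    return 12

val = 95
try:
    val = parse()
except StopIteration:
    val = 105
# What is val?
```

Step-by-step execution trace:
1. val starts at 95.
2. try: `parse()` calls `calculate()`.
3. `calculate()` evaluates `next(iter([]))`, which raises StopIteration; it propagates through parse (uncaught).
4. `return 12` in parse is not reached; the assignment to val does not complete.
5. `except StopIteration` matches → val = 105.
Result: 105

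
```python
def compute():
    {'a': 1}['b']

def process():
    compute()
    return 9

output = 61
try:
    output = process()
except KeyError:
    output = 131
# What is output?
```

Step-by-step execution trace:
1. output starts at 61.
2. try: `process()` calls `compute()`.
3. `compute()` evaluates `{'a': 1}['b']`, which raises KeyError; it propagates through process (uncaught).
4. `return 9` in process is not reached; the assignment to output does not complete.
5. `except KeyError` matches → output = 131.
Result: 131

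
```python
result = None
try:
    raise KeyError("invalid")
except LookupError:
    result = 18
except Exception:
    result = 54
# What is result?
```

Step-by-step execution trace:
1. `raise KeyError(...)` raises KeyError.
2. `except LookupError` matches (KeyError is a subclass of LookupError) → result = 18.
3. `except Exception` is not reached.
Result: 18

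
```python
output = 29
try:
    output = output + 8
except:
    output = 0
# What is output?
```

Step-by-step execution trace:
1. output starts at 29.
2. try: `output = output + 8` → output = 37. No exception raised.
3. `except` is skipped.
Result: 37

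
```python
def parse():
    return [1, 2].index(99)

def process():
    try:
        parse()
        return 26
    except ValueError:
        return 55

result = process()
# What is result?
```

Step-by-step execution trace:
1. `process()` calls `parse()`.
2. `parse()` evaluates `[1, 2].index(99)`, which raises ValueError; it propagates to the caller.
3. `return 26` is not reached.
4. `except ValueError` in process matches → returns 55.
5. result = 55.
Result: 55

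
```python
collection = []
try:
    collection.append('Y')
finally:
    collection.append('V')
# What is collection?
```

Step-by-step execution trace:
1. try: `collection.append('Y')` → collection = ['Y'].
2. The try body completes without raising.
3. finally always runs: `collection.append('V')` → collection = ['Y', 'V'].
Result: ['Y', 'V']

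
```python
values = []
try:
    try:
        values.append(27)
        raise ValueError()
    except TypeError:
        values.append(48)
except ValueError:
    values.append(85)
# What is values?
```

Step-by-step execution trace:
1. Inner try: `values.append(27)` → values = [27].
2. `raise ValueError()` raises ValueError.
3. Inner `except TypeError` does not match ValueError; exception propagates to outer try.
4. Outer `except ValueError` matches → `values.append(85)` → values = [27, 85].
Result: [27, 85]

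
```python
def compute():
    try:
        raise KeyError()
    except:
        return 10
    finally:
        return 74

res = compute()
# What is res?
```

Step-by-step execution trace:
1. `compute()` enters try: `raise KeyError()` raises KeyError.
2. bare `except` matches → `return 10` sets pending return value 10.
3. Before returning, `finally: return 74` runs and overrides the pending return.
4. compute() returns 74 → res = 74.
Result: 74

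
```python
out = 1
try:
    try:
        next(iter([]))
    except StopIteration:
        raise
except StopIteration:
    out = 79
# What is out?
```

Step-by-step execution trace:
1. Inner try: `next(iter([]))` raises StopIteration.
2. Inner `except StopIteration` matches; bare `raise` re-raises the same StopIteration.
3. Outer `except StopIteration` matches → out = 79.
Result: 79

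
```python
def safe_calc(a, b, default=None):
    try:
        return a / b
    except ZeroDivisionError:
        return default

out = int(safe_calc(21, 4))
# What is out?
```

Step-by-step execution trace:
1. `safe_calc(21, 4)` enters try: `return 21 / 4` → returns 5.25. No exception raised.
2. `except ZeroDivisionError` is skipped.
3. `int(5.25)` → 5 → out = 5.
Result: 5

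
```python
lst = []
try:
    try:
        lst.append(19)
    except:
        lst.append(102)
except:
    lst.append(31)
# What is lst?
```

Step-by-step execution trace:
1. Inner try: `lst.append(19)` → lst = [19]. No exception raised.
2. Inner `except` is skipped.
3. Inner try completes normally; outer `except` is skipped.
Result: [19]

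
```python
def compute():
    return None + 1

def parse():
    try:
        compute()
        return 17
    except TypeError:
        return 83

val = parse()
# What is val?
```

Step-by-step execution trace:
1. `parse()` calls `compute()`.
2. `compute()` evaluates `None + 1`, which raises TypeError; it propagates to the caller.
3. `return 17` is not reached.
4. `except TypeError` in parse matches → returns 83.
5. val = 83.
Result: 83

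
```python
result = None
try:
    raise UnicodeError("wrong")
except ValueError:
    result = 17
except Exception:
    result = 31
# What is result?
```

Step-by-step execution trace:
1. `raise UnicodeError(...)` raises UnicodeError.
2. `except ValueError` matches (UnicodeError is a subclass of ValueError) → result = 17.
3. `except Exception` is not reached.
Result: 17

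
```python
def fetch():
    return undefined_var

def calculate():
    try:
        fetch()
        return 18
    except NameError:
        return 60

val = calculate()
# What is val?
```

Step-by-step execution trace:
1. `calculate()` calls `fetch()`.
2. `fetch()` evaluates `undefined_var`, which raises NameError; it propagates to the caller.
3. `return 18` is not reached.
4. `except NameError` in calculate matches → returns 60.
5. val = 60.
Result: 60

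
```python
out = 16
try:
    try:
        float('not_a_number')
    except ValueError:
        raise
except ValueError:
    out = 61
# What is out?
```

Step-by-step execution trace:
1. Inner try: `float('not_a_number')` raises ValueError.
2. Inner `except ValueError` matches; bare `raise` re-raises the same ValueError.
3. Outer `except ValueError` matches → out = 61.
Result: 61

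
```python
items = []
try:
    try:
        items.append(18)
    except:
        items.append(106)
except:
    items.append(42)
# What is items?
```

Step-by-step execution trace:
1. Inner try: `items.append(18)` → items = [18]. No exception raised.
2. Inner `except` is skipped.
3. Inner try completes normally; outer `except` is skipped.
Result: [18]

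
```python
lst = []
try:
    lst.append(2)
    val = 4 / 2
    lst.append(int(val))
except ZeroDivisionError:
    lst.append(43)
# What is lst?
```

Step-by-step execution trace:
1. try: `lst.append(2)` → lst = [2].
2. `val = 4 / 2` → val = 2.0. No exception raised.
3. `lst.append(int(val))` → lst = [2, 2].
4. `except ZeroDivisionError` is skipped (no exception was raised).
Result: [2, 2]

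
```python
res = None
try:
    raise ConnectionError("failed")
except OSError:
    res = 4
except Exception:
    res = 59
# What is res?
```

Step-by-step execution trace:
1. `raise ConnectionError(...)` raises ConnectionError.
2. `except OSError` matches (ConnectionError is a subclass of OSError) → res = 4.
3. `except Exception` is not reached.
Result: 4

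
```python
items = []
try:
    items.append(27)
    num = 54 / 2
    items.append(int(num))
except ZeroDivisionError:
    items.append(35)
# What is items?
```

Step-by-step execution trace:
1. try: `items.append(27)` → items = [27].
2. `num = 54 / 2` → num = 27.0. No exception raised.
3. `items.append(int(num))` → items = [27, 27].
4. `except ZeroDivisionError` is skipped (no exception was raised).
Result: [27, 27]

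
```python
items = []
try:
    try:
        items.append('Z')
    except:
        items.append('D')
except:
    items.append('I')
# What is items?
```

Step-by-step execution trace:
1. Inner try: `items.append('Z')` → items = ['Z']. No exception raised.
2. Inner `except` is skipped.
3. Inner try completes normally; outer `except` is skipped.
Result: ['Z']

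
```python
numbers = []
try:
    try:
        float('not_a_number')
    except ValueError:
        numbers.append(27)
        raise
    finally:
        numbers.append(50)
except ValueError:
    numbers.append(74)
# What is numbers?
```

Step-by-step execution trace:
1. Inner try: `float('not_a_number')` raises ValueError.
2. Inner `except ValueError` matches → `numbers.append(27)` → numbers = [27].
3. bare `raise` re-raises ValueError.
4. Inner `finally` runs during unwinding: `numbers.append(50)` → numbers = [27, 50].
5. Outer `except ValueError` matches → `numbers.append(74)` → numbers = [27, 50, 74].
Result: [27, 50, 74]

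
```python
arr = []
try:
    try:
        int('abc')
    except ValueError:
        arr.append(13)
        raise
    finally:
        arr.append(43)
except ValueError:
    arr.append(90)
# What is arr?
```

Step-by-step execution trace:
1. Inner try: `int('abc')` raises ValueError.
2. Inner `except ValueError` matches → `arr.append(13)` → arr = [13].
3. bare `raise` re-raises ValueError.
4. Inner `finally` runs during unwinding: `arr.append(43)` → arr = [13, 43].
5. Outer `except ValueError` matches → `arr.append(90)` → arr = [13, 43, 90].
Result: [13, 43, 90]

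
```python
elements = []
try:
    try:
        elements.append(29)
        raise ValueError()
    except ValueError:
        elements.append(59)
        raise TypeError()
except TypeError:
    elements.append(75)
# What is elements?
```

Step-by-step execution trace:
1. Inner try: `elements.append(29)` → elements = [29].
2. `raise ValueError()` raises ValueError.
3. Inner `except ValueError` matches → `elements.append(59)` → elements = [29, 59].
4. `raise TypeError()` raises TypeError; propagates to outer try.
5. Outer `except TypeError` matches → `elements.append(75)` → elements = [29, 59, 75].
Result: [29, 59, 75]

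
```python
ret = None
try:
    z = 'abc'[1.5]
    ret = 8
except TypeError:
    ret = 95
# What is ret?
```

Step-by-step execution trace:
1. `z = 'abc'[1.5]` raises TypeError.
2. `ret = 8` is not reached.
3. `except TypeError` matches → ret = 95.
Result: 95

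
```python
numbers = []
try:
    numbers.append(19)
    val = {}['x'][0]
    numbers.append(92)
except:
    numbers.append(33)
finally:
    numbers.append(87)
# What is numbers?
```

Step-by-step execution trace:
1. try: `numbers.append(19)` → numbers = [19].
2. `val = {}['x'][0]` raises KeyError; `numbers.append(92)` is not reached.
3. bare `except` matches → `numbers.append(33)` → numbers = [19, 33].
4. finally always runs: `numbers.append(87)` → numbers = [19, 33, 87].
Result: [19, 33, 87]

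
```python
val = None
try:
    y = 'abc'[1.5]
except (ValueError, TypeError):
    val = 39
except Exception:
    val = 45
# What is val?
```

Step-by-step execution trace:
1. `y = 'abc'[1.5]` raises TypeError.
2. `except (ValueError, TypeError)` matches (TypeError is in the tuple) → val = 39.
3. `except Exception` is not reached.
Result: 39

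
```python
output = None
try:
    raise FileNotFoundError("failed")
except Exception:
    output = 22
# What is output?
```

Step-by-step execution trace:
1. `raise FileNotFoundError(...)` raises FileNotFoundError.
2. `except Exception` matches (FileNotFoundError is a subclass of Exception) → output = 22.
Result: 22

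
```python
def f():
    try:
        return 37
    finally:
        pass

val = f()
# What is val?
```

Step-by-step execution trace:
1. `f()` enters try: `return 37` sets pending return value 37.
2. Before returning, `finally: pass` runs (no effect).
3. f() returns 37 → val = 37.
Result: 37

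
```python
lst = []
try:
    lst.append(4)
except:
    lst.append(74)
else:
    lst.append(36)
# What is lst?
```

Step-by-step execution trace:
1. try: `lst.append(4)` → lst = [4]. No exception raised.
2. `except` is skipped.
3. `else` runs (try completed without exception): `lst.append(36)` → lst = [4, 36].
Result: [4, 36]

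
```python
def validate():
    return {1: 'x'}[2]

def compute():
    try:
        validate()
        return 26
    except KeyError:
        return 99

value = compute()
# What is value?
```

Step-by-step execution trace:
1. `compute()` calls `validate()`.
2. `validate()` evaluates `{1: 'x'}[2]`, which raises KeyError; it propagates to the caller.
3. `return 26` is not reached.
4. `except KeyError` in compute matches → returns 99.
5. value = 99.
Result: 99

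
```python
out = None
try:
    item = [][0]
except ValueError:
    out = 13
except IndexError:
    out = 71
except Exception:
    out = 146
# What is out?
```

Step-by-step execution trace:
1. `item = [][0]` raises IndexError.
2. `except ValueError` does not match IndexError; skipped.
3. `except IndexError` matches → out = 71.
4. Remaining except clauses are skipped.
Result: 71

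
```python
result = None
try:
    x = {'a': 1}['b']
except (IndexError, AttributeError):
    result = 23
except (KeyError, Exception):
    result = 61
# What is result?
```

Step-by-step execution trace:
1. `x = {'a': 1}['b']` raises KeyError.
2. `except (IndexError, AttributeError)` does not match KeyError; skipped.
3. `except (KeyError, Exception)` matches (KeyError is in the tuple) → result = 61.
Result: 61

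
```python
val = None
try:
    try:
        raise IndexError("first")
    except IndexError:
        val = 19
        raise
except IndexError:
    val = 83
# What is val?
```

Step-by-step execution trace:
1. Inner try: `raise IndexError("first")` raises IndexError.
2. Inner `except IndexError` matches → val = 19.
3. bare `raise` re-raises the same IndexError.
4. Outer `except IndexError` matches → val = 83.
Result: 83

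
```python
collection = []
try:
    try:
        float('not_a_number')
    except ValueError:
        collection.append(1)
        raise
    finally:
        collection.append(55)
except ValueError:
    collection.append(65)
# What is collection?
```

Step-by-step execution trace:
1. Inner try: `float('not_a_number')` raises ValueError.
2. Inner `except ValueError` matches → `collection.append(1)` → collection = [1].
3. bare `raise` re-raises ValueError.
4. Inner `finally` runs during unwinding: `collection.append(55)` → collection = [1, 55].
5. Outer `except ValueError` matches → `collection.append(65)` → collection = [1, 55, 65].
Result: [1, 55, 65]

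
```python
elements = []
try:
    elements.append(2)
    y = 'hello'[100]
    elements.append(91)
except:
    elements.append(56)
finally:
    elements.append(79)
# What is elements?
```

Step-by-step execution trace:
1. try: `elements.append(2)` → elements = [2].
2. `y = 'hello'[100]` raises IndexError; `elements.append(91)` is not reached.
3. bare `except` matches → `elements.append(56)` → elements = [2, 56].
4. finally always runs: `elements.append(79)` → elements = [2, 56, 79].
Result: [2, 56, 79]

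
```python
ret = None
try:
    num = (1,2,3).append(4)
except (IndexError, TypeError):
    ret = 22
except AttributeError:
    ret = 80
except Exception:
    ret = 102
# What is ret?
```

Step-by-step execution trace:
1. `num = (1,2,3).append(4)` raises AttributeError.
2. `except (IndexError, TypeError)` does not match AttributeError; skipped.
3. `except AttributeError` matches (exact type match) → ret = 80.
4. `except Exception` is not reached.
Result: 80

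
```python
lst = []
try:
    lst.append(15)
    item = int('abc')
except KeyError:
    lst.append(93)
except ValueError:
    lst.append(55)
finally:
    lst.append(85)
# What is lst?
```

Step-by-step execution trace:
1. try: `lst.append(15)` → lst = [15].
2. `item = int('abc')` raises ValueError.
3. `except KeyError` does not match ValueError; skipped.
4. `except ValueError` matches → `lst.append(55)` → lst = [15, 55].
5. finally always runs: `lst.append(85)` → lst = [15, 55, 85].
Result: [15, 55, 85]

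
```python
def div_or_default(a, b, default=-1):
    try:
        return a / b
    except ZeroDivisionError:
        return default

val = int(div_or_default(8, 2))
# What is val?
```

Step-by-step execution trace:
1. `div_or_default(8, 2)` enters try: `return 8 / 2` → returns 4.0. No exception raised.
2. `except ZeroDivisionError` is skipped.
3. `int(4.0)` → 4 → val = 4.
Result: 4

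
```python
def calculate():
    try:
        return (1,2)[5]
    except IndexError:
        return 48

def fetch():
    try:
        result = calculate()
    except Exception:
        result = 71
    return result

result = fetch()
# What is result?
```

Step-by-step execution trace:
1. `fetch()` calls `calculate()`.
2. In calculate: `(1,2)[5]` raises IndexError; `except IndexError` catches it → returns 48.
3. In fetch: `result = calculate()` → result = 48. No exception reaches fetch.
4. `except Exception` is skipped; fetch returns 48.
5. result = 48.
Result: 48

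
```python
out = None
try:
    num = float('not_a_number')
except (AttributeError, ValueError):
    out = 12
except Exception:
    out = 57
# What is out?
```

Step-by-step execution trace:
1. `num = float('not_a_number')` raises ValueError.
2. `except (AttributeError, ValueError)` matches (ValueError is in the tuple) → out = 12.
3. `except Exception` is not reached.
Result: 12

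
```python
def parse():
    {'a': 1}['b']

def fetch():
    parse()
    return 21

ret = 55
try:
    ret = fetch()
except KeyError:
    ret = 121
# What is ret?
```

Step-by-step execution trace:
1. ret starts at 55.
2. try: `fetch()` calls `parse()`.
3. `parse()` evaluates `{'a': 1}['b']`, which raises KeyError; it propagates through fetch (uncaught).
4. `return 21` in fetch is not reached; the assignment to ret does not complete.
5. `except KeyError` matches → ret = 121.
Result: 121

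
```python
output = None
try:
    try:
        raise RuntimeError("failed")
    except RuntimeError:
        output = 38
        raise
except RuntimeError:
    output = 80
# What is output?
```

Step-by-step execution trace:
1. Inner try: `raise RuntimeError("failed")` raises RuntimeError.
2. Inner `except RuntimeError` matches → output = 38.
3. bare `raise` re-raises the same RuntimeError.
4. Outer `except RuntimeError` matches → output = 80.
Result: 80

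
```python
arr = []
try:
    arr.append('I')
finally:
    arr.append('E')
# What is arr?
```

Step-by-step execution trace:
1. try: `arr.append('I')` → arr = ['I'].
2. The try body completes without raising.
3. finally always runs: `arr.append('E')` → arr = ['I', 'E'].
Result: ['I', 'E']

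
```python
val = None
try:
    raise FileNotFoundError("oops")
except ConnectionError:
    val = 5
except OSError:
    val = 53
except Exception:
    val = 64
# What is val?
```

Step-by-step execution trace:
1. `raise FileNotFoundError(...)` raises FileNotFoundError.
2. `except ConnectionError` does not match (FileNotFoundError is not a subclass of ConnectionError); skipped.
3. `except OSError` matches (FileNotFoundError is a subclass of OSError) → val = 53.
4. `except Exception` is not reached.
Result: 53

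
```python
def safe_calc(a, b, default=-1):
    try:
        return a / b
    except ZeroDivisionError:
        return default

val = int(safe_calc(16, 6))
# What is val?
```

Step-by-step execution trace:
1. `safe_calc(16, 6)` enters try: `return 16 / 6` → returns 2.6666666666666665. No exception raised.
2. `except ZeroDivisionError` is skipped.
3. `int(2.6666666666666665)` → 2 → val = 2.
Result: 2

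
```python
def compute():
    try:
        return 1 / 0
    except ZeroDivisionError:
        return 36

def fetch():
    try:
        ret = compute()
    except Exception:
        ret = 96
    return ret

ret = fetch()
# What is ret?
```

Step-by-step execution trace:
1. `fetch()` calls `compute()`.
2. In compute: `1 / 0` raises ZeroDivisionError; `except ZeroDivisionError` catches it → returns 36.
3. In fetch: `ret = compute()` → ret = 36. No exception reaches fetch.
4. `except Exception` is skipped; fetch returns 36.
5. ret = 36.
Result: 36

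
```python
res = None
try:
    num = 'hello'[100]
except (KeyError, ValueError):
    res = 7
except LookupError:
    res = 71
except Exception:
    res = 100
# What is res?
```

Step-by-step execution trace:
1. `num = 'hello'[100]` raises IndexError.
2. `except (KeyError, ValueError)` does not match IndexError; skipped.
3. `except LookupError` matches (IndexError is a subclass of LookupError) → res = 71.
4. `except Exception` is not reached.
Result: 71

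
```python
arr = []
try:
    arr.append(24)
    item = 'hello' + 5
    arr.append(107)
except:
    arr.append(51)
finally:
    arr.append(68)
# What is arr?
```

Step-by-step execution trace:
1. try: `arr.append(24)` → arr = [24].
2. `item = 'hello' + 5` raises TypeError; `arr.append(107)` is not reached.
3. bare `except` matches → `arr.append(51)` → arr = [24, 51].
4. finally always runs: `arr.append(68)` → arr = [24, 51, 68].
Result: [24, 51, 68]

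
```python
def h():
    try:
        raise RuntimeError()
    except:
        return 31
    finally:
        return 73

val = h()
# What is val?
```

Step-by-step execution trace:
1. `h()` enters try: `raise RuntimeError()` raises RuntimeError.
2. bare `except` matches → `return 31` sets pending return value 31.
3. Before returning, `finally: return 73` runs and overrides the pending return.
4. h() returns 73 → val = 73.
Result: 73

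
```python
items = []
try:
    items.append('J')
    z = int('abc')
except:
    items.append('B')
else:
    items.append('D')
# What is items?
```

Step-by-step execution trace:
1. try: `items.append('J')` → items = ['J'].
2. `z = int('abc')` raises ValueError.
3. bare `except` matches → `items.append('B')` → items = ['J', 'B'].
4. `else` is skipped (an exception was raised).
Result: ['J', 'B']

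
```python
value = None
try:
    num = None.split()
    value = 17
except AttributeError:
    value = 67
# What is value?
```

Step-by-step execution trace:
1. `num = None.split()` raises AttributeError.
2. `value = 17` is not reached.
3. `except AttributeError` matches → value = 67.
Result: 67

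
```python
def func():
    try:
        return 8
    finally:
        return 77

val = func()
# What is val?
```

Step-by-step execution trace:
1. `func()` enters try: `return 8` sets pending return value 8.
2. Before returning, `finally: return 77` runs and overrides the pending return.
3. func() returns 77 → val = 77.
Result: 77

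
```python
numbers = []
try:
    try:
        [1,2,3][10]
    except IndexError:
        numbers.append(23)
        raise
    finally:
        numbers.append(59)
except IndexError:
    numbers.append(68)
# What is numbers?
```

Step-by-step execution trace:
1. Inner try: `[1,2,3][10]` raises IndexError.
2. Inner `except IndexError` matches → `numbers.append(23)` → numbers = [23].
3. bare `raise` re-raises IndexError.
4. Inner `finally` runs during unwinding: `numbers.append(59)` → numbers = [23, 59].
5. Outer `except IndexError` matches → `numbers.append(68)` → numbers = [23, 59, 68].
Result: [23, 59, 68]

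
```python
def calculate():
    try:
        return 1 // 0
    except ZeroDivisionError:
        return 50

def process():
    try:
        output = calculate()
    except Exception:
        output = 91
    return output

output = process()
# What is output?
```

Step-by-step execution trace:
1. `process()` calls `calculate()`.
2. In calculate: `1 // 0` raises ZeroDivisionError; `except ZeroDivisionError` catches it → returns 50.
3. In process: `output = calculate()` → output = 50. No exception reaches process.
4. `except Exception` is skipped; process returns 50.
5. output = 50.
Result: 50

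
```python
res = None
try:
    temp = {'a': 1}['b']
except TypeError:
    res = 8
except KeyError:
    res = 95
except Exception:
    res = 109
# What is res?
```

Step-by-step execution trace:
1. `temp = {'a': 1}['b']` raises KeyError.
2. `except TypeError` does not match KeyError; skipped.
3. `except KeyError` matches → res = 95.
4. Remaining except clauses are skipped.
Result: 95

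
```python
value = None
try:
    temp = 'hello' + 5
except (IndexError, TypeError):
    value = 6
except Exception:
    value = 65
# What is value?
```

Step-by-step execution trace:
1. `temp = 'hello' + 5` raises TypeError.
2. `except (IndexError, TypeError)` matches (TypeError is in the tuple) → value = 6.
3. `except Exception` is not reached.
Result: 6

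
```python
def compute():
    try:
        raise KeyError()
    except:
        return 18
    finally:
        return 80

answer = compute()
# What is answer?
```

Step-by-step execution trace:
1. `compute()` enters try: `raise KeyError()` raises KeyError.
2. bare `except` matches → `return 18` sets pending return value 18.
3. Before returning, `finally: return 80` runs and overrides the pending return.
4. compute() returns 80 → answer = 80.
Result: 80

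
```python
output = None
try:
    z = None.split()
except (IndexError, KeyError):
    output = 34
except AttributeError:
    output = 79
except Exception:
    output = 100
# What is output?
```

Step-by-step execution trace:
1. `z = None.split()` raises AttributeError.
2. `except (IndexError, KeyError)` does not match AttributeError; skipped.
3. `except AttributeError` matches (exact type match) → output = 79.
4. `except Exception` is not reached.
Result: 79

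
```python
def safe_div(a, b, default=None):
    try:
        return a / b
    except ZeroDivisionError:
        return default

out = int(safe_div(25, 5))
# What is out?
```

Step-by-step execution trace:
1. `safe_div(25, 5)` enters try: `return 25 / 5` → returns 5.0. No exception raised.
2. `except ZeroDivisionError` is skipped.
3. `int(5.0)` → 5 → out = 5.
Result: 5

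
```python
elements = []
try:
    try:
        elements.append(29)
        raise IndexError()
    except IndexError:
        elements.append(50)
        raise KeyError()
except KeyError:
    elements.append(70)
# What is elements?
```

Step-by-step execution trace:
1. Inner try: `elements.append(29)` → elements = [29].
2. `raise IndexError()` raises IndexError.
3. Inner `except IndexError` matches → `elements.append(50)` → elements = [29, 50].
4. `raise KeyError()` raises KeyError; propagates to outer try.
5. Outer `except KeyError` matches → `elements.append(70)` → elements = [29, 50, 70].
Result: [29, 50, 70]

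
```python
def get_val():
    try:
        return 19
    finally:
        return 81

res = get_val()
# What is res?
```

Step-by-step execution trace:
1. `get_val()` enters try: `return 19` sets pending return value 19.
2. Before returning, `finally: return 81` runs and overrides the pending return.
3. get_val() returns 81 → res = 81.
Result: 81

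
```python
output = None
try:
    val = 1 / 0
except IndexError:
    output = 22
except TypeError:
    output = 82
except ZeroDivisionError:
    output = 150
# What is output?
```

Step-by-step execution trace:
1. `val = 1 / 0` raises ZeroDivisionError.
2. `except IndexError` does not match ZeroDivisionError; skipped.
3. `except TypeError` does not match ZeroDivisionError; skipped.
4. `except ZeroDivisionError` matches → output = 150.
Result: 150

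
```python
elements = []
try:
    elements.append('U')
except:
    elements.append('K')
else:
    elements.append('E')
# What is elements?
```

Step-by-step execution trace:
1. try: `elements.append('U')` → elements = ['U']. No exception raised.
2. `except` is skipped.
3. `else` runs (try completed without exception): `elements.append('E')` → elements = ['U', 'E'].
Result: ['U', 'E']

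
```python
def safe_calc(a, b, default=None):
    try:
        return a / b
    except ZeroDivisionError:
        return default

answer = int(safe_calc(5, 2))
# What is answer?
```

Step-by-step execution trace:
1. `safe_calc(5, 2)` enters try: `return 5 / 2` → returns 2.5. No exception raised.
2. `except ZeroDivisionError` is skipped.
3. `int(2.5)` → 2 → answer = 2.
Result: 2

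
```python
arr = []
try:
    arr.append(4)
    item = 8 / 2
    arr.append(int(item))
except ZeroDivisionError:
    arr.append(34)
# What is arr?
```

Step-by-step execution trace:
1. try: `arr.append(4)` → arr = [4].
2. `item = 8 / 2` → item = 4.0. No exception raised.
3. `arr.append(int(item))` → arr = [4, 4].
4. `except ZeroDivisionError` is skipped (no exception was raised).
Result: [4, 4]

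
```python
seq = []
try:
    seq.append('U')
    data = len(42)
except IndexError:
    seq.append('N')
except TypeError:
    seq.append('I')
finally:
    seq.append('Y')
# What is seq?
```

Step-by-step execution trace:
1. try: `seq.append('U')` → seq = ['U'].
2. `data = len(42)` raises TypeError.
3. `except IndexError` does not match TypeError; skipped.
4. `except TypeError` matches → `seq.append('I')` → seq = ['U', 'I'].
5. finally always runs: `seq.append('Y')` → seq = ['U', 'I', 'Y'].
Result: ['U', 'I', 'Y']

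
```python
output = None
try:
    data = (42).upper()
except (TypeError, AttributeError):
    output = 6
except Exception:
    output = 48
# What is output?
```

Step-by-step execution trace:
1. `data = (42).upper()` raises AttributeError.
2. `except (TypeError, AttributeError)` matches (AttributeError is in the tuple) → output = 6.
3. `except Exception` is not reached.
Result: 6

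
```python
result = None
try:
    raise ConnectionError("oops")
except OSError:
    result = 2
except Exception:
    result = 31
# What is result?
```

Step-by-step execution trace:
1. `raise ConnectionError(...)` raises ConnectionError.
2. `except OSError` matches (ConnectionError is a subclass of OSError) → result = 2.
3. `except Exception` is not reached.
Result: 2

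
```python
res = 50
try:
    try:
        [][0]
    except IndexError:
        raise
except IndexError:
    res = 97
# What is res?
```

Step-by-step execution trace:
1. Inner try: `[][0]` raises IndexError.
2. Inner `except IndexError` matches; bare `raise` re-raises the same IndexError.
3. Outer `except IndexError` matches → res = 97.
Result: 97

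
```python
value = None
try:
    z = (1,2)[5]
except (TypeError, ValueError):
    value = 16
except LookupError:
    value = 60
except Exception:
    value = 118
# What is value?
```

Step-by-step execution trace:
1. `z = (1,2)[5]` raises IndexError.
2. `except (TypeError, ValueError)` does not match IndexError; skipped.
3. `except LookupError` matches (IndexError is a subclass of LookupError) → value = 60.
4. `except Exception` is not reached.
Result: 60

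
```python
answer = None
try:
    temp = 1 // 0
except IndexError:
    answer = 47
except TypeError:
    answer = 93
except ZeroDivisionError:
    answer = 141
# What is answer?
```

Step-by-step execution trace:
1. `temp = 1 // 0` raises ZeroDivisionError.
2. `except IndexError` does not match ZeroDivisionError; skipped.
3. `except TypeError` does not match ZeroDivisionError; skipped.
4. `except ZeroDivisionError` matches → answer = 141.
Result: 141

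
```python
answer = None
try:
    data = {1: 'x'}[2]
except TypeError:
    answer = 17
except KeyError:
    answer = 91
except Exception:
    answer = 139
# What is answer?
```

Step-by-step execution trace:
1. `data = {1: 'x'}[2]` raises KeyError.
2. `except TypeError` does not match KeyError; skipped.
3. `except KeyError` matches → answer = 91.
4. Remaining except clauses are skipped.
Result: 91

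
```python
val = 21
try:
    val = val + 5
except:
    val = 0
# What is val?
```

Step-by-step execution trace:
1. val starts at 21.
2. try: `val = val + 5` → val = 26. No exception raised.
3. `except` is skipped.
Result: 26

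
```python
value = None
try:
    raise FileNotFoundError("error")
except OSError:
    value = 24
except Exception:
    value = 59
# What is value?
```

Step-by-step execution trace:
1. `raise FileNotFoundError(...)` raises FileNotFoundError.
2. `except OSError` matches (FileNotFoundError is a subclass of OSError) → value = 24.
3. `except Exception` is not reached.
Result: 24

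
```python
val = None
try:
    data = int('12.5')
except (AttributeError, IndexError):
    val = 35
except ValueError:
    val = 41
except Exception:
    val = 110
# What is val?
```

Step-by-step execution trace:
1. `data = int('12.5')` raises ValueError.
2. `except (AttributeError, IndexError)` does not match ValueError; skipped.
3. `except ValueError` matches (exact type match) → val = 41.
4. `except Exception` is not reached.
Result: 41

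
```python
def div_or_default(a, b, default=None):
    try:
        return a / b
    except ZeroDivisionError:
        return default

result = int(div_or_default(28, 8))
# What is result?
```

Step-by-step execution trace:
1. `div_or_default(28, 8)` enters try: `return 28 / 8` → returns 3.5. No exception raised.
2. `except ZeroDivisionError` is skipped.
3. `int(3.5)` → 3 → result = 3.
Result: 3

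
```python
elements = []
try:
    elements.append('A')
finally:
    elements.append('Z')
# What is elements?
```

Step-by-step execution trace:
1. try: `elements.append('A')` → elements = ['A'].
2. The try body completes without raising.
3. finally always runs: `elements.append('Z')` → elements = ['A', 'Z'].
Result: ['A', 'Z']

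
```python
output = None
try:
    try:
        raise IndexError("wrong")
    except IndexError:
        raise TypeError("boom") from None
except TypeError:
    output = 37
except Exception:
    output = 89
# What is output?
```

Step-by-step execution trace:
1. Inner try raises IndexError; inner `except IndexError` catches it.
2. `raise TypeError(...) from None` raises TypeError (from None suppresses __context__, but the active exception is still TypeError).
3. Outer `except TypeError` matches → output = 37.
4. `except Exception` is not reached.
Result: 37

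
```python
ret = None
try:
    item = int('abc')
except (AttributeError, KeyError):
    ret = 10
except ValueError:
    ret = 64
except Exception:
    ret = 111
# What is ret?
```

Step-by-step execution trace:
1. `item = int('abc')` raises ValueError.
2. `except (AttributeError, KeyError)` does not match ValueError; skipped.
3. `except ValueError` matches (exact type match) → ret = 64.
4. `except Exception` is not reached.
Result: 64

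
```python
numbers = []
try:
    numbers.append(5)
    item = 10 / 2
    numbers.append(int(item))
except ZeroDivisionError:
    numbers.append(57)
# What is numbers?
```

Step-by-step execution trace:
1. try: `numbers.append(5)` → numbers = [5].
2. `item = 10 / 2` → item = 5.0. No exception raised.
3. `numbers.append(int(item))` → numbers = [5, 5].
4. `except ZeroDivisionError` is skipped (no exception was raised).
Result: [5, 5]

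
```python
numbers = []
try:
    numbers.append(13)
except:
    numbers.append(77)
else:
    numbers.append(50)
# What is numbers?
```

Step-by-step execution trace:
1. try: `numbers.append(13)` → numbers = [13]. No exception raised.
2. `except` is skipped.
3. `else` runs (try completed without exception): `numbers.append(50)` → numbers = [13, 50].
Result: [13, 50]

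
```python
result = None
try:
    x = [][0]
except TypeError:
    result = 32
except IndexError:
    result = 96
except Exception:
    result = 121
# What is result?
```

Step-by-step execution trace:
1. `x = [][0]` raises IndexError.
2. `except TypeError` does not match IndexError; skipped.
3. `except IndexError` matches → result = 96.
4. Remaining except clauses are skipped.
Result: 96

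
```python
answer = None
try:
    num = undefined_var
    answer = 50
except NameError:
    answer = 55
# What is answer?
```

Step-by-step execution trace:
1. `num = undefined_var` raises NameError.
2. `answer = 50` is not reached.
3. `except NameError` matches → answer = 55.
Result: 55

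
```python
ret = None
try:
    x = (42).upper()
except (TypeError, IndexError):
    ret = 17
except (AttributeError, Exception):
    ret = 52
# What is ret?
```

Step-by-step execution trace:
1. `x = (42).upper()` raises AttributeError.
2. `except (TypeError, IndexError)` does not match AttributeError; skipped.
3. `except (AttributeError, Exception)` matches (AttributeError is in the tuple) → ret = 52.
Result: 52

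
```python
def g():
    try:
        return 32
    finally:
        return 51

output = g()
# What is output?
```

Step-by-step execution trace:
1. `g()` enters try: `return 32` sets pending return value 32.
2. Before returning, `finally: return 51` runs and overrides the pending return.
3. g() returns 51 → output = 51.
Result: 51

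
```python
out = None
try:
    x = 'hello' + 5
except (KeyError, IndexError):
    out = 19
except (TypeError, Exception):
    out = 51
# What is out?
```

Step-by-step execution trace:
1. `x = 'hello' + 5` raises TypeError.
2. `except (KeyError, IndexError)` does not match TypeError; skipped.
3. `except (TypeError, Exception)` matches (TypeError is in the tuple) → out = 51.
Result: 51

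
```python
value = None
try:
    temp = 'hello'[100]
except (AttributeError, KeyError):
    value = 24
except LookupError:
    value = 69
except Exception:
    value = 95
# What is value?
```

Step-by-step execution trace:
1. `temp = 'hello'[100]` raises IndexError.
2. `except (AttributeError, KeyError)` does not match IndexError; skipped.
3. `except LookupError` matches (IndexError is a subclass of LookupError) → value = 69.
4. `except Exception` is not reached.
Result: 69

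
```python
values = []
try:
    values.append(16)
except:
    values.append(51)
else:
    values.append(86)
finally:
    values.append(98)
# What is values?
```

Step-by-step execution trace:
1. try: `values.append(16)` → values = [16]. No exception raised.
2. `except` is skipped.
3. `else` runs: `values.append(86)` → values = [16, 86].
4. `finally` always runs: `values.append(98)` → values = [16, 86, 98].
Result: [16, 86, 98]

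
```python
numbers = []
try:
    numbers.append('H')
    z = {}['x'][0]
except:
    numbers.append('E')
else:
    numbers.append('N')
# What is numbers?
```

Step-by-step execution trace:
1. try: `numbers.append('H')` → numbers = ['H'].
2. `z = {}['x'][0]` raises KeyError.
3. bare `except` matches → `numbers.append('E')` → numbers = ['H', 'E'].
4. `else` is skipped (an exception was raised).
Result: ['H', 'E']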